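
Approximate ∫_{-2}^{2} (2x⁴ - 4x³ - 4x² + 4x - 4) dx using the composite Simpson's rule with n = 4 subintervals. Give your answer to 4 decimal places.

h = (2 − (-2))/4 = 1.
Nodes x₀,…,x₄ = -2, -1, 0, 1, 2.
f(x) = 2x⁴ - 4x³ - 4x² + 4x - 4: f₀=36, f₁=-6, f₂=-4, f₃=-6, f₄=-12.
(h/3)·[f₀ + 4f₁ + 2f₂ + 4f₃ + f₄] = 0.333333·(-32) = -10.6667.

-10.6667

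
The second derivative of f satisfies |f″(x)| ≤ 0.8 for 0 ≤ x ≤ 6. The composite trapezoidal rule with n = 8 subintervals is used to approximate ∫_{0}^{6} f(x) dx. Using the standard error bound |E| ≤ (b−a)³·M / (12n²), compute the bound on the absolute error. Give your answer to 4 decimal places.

|E| ≤ (6)³·0.8 / (12·8²) = 172.8/768 = 0.2250.

0.2250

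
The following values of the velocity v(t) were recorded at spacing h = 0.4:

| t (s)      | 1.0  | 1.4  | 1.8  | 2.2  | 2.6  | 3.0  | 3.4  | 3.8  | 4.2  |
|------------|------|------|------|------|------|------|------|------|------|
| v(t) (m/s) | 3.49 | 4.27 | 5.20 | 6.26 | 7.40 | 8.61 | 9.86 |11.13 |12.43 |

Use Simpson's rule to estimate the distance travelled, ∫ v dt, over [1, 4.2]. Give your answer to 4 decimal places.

24.2560

h = 0.4, n = 8.
(h/3)·[y₀ + 4y₁ + 2y₂ + 4y₃ + 2y₄ + 4y₅ + 2y₆ + 4y₇ + y₈] = 0.133333·(181.92) = 24.2560.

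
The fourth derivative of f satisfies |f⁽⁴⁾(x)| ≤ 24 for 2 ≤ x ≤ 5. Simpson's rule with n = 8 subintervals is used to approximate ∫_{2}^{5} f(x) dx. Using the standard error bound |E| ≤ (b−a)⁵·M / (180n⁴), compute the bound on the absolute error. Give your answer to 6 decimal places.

0.007910

|E| ≤ (3)⁵·24 / (180·8⁴) = 5832/737280 = 0.007910.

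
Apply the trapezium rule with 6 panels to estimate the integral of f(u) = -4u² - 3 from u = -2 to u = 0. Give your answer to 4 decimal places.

-16.8148

h = (0 − (-2))/6 = 0.333333.
Nodes u₀,…,u₆ = -2, -1.666667, -1.333333, -1, -0.666667, -0.333333, 0.
f(u) = -4u² - 3: f₀=-19, f₁=-14.111111, f₂=-10.111111, f₃=-7, f₄=-4.777778, f₅=-3.444444, f₆=-3.
(h/2)·[f₀ + 2f₁ + 2f₂ + 2f₃ + 2f₄ + 2f₅ + f₆] = 0.166667·(-100.888889) = -16.8148.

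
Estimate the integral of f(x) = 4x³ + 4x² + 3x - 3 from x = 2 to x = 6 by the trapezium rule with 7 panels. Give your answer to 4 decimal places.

1604.6531

h = (6 − 2)/7 = 0.571429.
Nodes x₀,…,x₇ = 2, 2.571429, 3.142857, 3.714286, 4.285714, 4.857143, 5.428571, 6.
f(x) = 4x³ + 4x² + 3x - 3: f₀=51, f₁=99.174927, f₂=170.113703, f₃=268.294461, f₄=398.195335, f₅=564.294461, f₆=771.069971, f₇=1023.
(h/2)·[f₀ + 2f₁ + 2f₂ + 2f₃ + 2f₄ + 2f₅ + 2f₆ + f₇] = 0.285714·(5616.285714) = 1604.6531.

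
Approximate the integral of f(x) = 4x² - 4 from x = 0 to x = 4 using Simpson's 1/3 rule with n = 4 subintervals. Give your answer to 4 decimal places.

h = (4 − 0)/4 = 1.
Nodes x₀,…,x₄ = 0, 1, 2, 3, 4.
f(x) = 4x² - 4: f₀=-4, f₁=0, f₂=12, f₃=32, f₄=60.
(h/3)·[f₀ + 4f₁ + 2f₂ + 4f₃ + f₄] = 0.333333·(208) = 69.3333.

69.3333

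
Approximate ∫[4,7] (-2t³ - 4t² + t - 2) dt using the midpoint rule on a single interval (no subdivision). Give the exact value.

-1350.75

M = (b−a)·f(5.5) = 3·(-450.25) = -1350.75.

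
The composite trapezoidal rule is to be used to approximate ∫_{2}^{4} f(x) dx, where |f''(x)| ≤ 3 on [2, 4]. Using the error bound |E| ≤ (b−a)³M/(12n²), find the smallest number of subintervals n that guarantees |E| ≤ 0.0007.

Need 24/(12n²) ≤ 0.0007.
n² ≥ 24/(12·0.0007) = 2857.14 ⇒ n ≥ 53.4522, so the smallest n is 54.

54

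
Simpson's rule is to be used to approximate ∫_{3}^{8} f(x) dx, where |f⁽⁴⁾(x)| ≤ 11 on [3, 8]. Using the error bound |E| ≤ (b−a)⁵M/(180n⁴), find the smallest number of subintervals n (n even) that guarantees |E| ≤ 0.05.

8

Need 34375/(180n⁴) ≤ 0.05.
n⁴ ≥ 34375/(180·0.05) = 3819.44 ⇒ n ≥ 7.8614, so the smallest even n is 8. (n must be even for Simpson's rule.)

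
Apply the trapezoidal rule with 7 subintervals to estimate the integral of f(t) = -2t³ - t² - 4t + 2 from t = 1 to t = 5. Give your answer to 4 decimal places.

-397.4694

h = (5 − 1)/7 = 0.571429.
Nodes t₀,…,t₇ = 1, 1.571429, 2.142857, 2.714286, 3.285714, 3.857143, 4.428571, 5.
f(t) = -2t³ - t² - 4t + 2: f₀=-5, f₁=-14.516035, f₂=-30.842566, f₃=-56.218659, f₄=-92.883382, f₅=-143.075802, f₆=-209.034985, f₇=-293.
(h/2)·[f₀ + 2f₁ + 2f₂ + 2f₃ + 2f₄ + 2f₅ + 2f₆ + f₇] = 0.285714·(-1391.142857) = -397.4694.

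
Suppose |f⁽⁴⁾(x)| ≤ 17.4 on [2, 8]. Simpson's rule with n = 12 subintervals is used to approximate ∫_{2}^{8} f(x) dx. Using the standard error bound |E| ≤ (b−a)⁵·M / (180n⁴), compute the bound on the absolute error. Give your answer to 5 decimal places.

|E| ≤ (6)⁵·17.4 / (180·12⁴) = 135302.4/3732480 = 0.03625.

0.03625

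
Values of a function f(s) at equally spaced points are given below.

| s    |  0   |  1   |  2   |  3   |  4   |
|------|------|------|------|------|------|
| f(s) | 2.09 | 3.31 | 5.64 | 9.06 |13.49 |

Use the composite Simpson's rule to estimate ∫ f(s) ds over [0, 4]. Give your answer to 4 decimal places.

h = 1, n = 4.
(h/3)·[y₀ + 4y₁ + 2y₂ + 4y₃ + y₄] = 0.333333·(76.34) = 25.4467.

25.4467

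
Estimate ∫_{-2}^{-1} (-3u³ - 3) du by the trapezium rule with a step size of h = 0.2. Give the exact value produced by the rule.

8.34

h = (-1 − (-2))/5 = 0.2.
Nodes u₀,…,u₅ = -2, -1.8, -1.6, -1.4, -1.2, -1.
f(u) = -3u³ - 3: f₀=21, f₁=14.496, f₂=9.288, f₃=5.232, f₄=2.184, f₅=0.
(h/2)·[f₀ + 2f₁ + 2f₂ + 2f₃ + 2f₄ + f₅] = 0.1·(83.4) = 8.34.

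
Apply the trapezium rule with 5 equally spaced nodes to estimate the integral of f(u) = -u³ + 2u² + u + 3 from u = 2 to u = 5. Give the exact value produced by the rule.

h = (5 − 2)/4 = 0.75.
Nodes u₀,…,u₄ = 2, 2.75, 3.5, 4.25, 5.
f(u) = -u³ + 2u² + u + 3: f₀=5, f₁=0.078125, f₂=-11.875, f₃=-33.390625, f₄=-67.
(h/2)·[f₀ + 2f₁ + 2f₂ + 2f₃ + f₄] = 0.375·(-152.375) = -57.140625.

-57.140625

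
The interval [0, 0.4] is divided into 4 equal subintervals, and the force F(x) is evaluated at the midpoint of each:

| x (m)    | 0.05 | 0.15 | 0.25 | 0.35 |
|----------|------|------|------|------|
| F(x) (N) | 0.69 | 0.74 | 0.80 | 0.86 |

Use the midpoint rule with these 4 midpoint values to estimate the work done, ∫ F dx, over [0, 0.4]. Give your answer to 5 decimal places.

0.30900

h = 0.1, n = 4.
h·[y(m₁) + y(m₂) + y(m₃) + y(m₄)] = 0.1·(3.09) = 0.30900.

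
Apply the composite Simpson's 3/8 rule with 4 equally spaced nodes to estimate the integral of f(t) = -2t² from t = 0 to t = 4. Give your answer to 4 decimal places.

h = (4 − 0)/3 = 1.333333.
Nodes t₀,…,t₃ = 0, 1.333333, 2.666667, 4.
f(t) = -2t²: f₀=0, f₁=-3.555556, f₂=-14.222222, f₃=-32.
(3h/8)·[f₀ + 3f₁ + 3f₂ + f₃] = 0.5·(-85.333333) = -42.6667.

-42.6667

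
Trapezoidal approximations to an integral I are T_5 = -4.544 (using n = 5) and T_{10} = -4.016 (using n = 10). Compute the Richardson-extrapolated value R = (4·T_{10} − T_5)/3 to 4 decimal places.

-3.8400

R = (4·T_{10} − T_5) / 3 = (4·(-4.016) − (-4.544))/3 = (-11.520)/3 = -3.8400.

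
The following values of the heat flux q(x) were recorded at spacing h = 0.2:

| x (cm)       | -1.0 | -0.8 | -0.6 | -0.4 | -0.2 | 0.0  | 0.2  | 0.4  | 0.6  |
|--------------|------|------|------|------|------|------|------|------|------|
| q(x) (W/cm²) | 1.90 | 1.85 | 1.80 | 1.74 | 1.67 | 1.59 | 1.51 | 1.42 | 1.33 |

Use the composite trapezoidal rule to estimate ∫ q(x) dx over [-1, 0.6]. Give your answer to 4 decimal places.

h = 0.2, n = 8.
(h/2)·[y₀ + 2y₁ + 2y₂ + 2y₃ + 2y₄ + 2y₅ + 2y₆ + 2y₇ + y₈] = 0.1·(26.39) = 2.6390.

2.6390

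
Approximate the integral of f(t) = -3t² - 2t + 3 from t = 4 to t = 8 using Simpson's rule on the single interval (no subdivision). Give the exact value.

-484

S = (b−a)/6 · [f(4) + 4f(6) + f(8)] = 0.666667·[(-53) + 4·(-117) + (-205)] = -484.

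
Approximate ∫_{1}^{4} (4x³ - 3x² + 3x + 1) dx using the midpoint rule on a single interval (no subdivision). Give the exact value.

M = (b−a)·f(2.5) = 3·(52.25) = 156.75.

156.75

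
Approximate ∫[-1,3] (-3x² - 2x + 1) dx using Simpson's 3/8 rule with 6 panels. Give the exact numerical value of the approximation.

h = (3 − (-1))/6 = 0.666667.
Nodes x₀,…,x₆ = -1, -0.333333, 0.333333, 1, 1.666667, 2.333333, 3.
f(x) = -3x² - 2x + 1: f₀=0, f₁=1.333333, f₂=0, f₃=-4, f₄=-10.666667, f₅=-20, f₆=-32.
(3h/8)·[f₀ + 3f₁ + 3f₂ + 2f₃ + 3f₄ + 3f₅ + f₆] = 0.25·(-128) = -32.

-32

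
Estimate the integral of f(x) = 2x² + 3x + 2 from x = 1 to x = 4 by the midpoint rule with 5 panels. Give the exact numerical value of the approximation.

70.32

h = (4 − 1)/5 = 0.6.
Midpoints m₁,…,m₅ = 1.3, 1.9, 2.5, 3.1, 3.7.
f(m₁)=9.28, f(m₂)=14.92, f(m₃)=22, f(m₄)=30.52, f(m₅)=40.48.
h·[f(m₁) + f(m₂) + f(m₃) + f(m₄) + f(m₅)] = 0.6·(117.2) = 70.32.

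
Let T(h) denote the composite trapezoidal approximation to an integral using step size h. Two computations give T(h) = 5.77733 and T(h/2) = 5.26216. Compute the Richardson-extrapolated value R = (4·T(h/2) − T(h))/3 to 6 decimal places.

5.090437

R = (4·T(h/2) − T(h)) / 3 = (4·5.26216 − 5.77733)/3 = (15.27131)/3 = 5.090437.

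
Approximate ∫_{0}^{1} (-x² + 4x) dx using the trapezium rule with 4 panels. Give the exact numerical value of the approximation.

h = (1 − 0)/4 = 0.25.
Nodes x₀,…,x₄ = 0, 0.25, 0.5, 0.75, 1.
f(x) = -x² + 4x: f₀=0, f₁=0.9375, f₂=1.75, f₃=2.4375, f₄=3.
(h/2)·[f₀ + 2f₁ + 2f₂ + 2f₃ + f₄] = 0.125·(13.25) = 1.65625.

1.65625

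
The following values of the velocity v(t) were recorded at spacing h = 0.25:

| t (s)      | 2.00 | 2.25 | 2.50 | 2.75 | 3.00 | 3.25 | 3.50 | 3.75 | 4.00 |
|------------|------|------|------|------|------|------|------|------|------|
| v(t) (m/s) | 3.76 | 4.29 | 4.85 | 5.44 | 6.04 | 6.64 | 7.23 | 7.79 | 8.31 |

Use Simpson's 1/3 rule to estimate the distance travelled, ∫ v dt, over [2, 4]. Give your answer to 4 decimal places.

12.0792

h = 0.25, n = 8.
(h/3)·[y₀ + 4y₁ + 2y₂ + 4y₃ + 2y₄ + 4y₅ + 2y₆ + 4y₇ + y₈] = 0.083333·(144.95) = 12.0792.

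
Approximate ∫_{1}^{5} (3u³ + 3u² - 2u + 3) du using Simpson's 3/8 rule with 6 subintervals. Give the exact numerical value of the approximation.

h = (5 − 1)/6 = 0.666667.
Nodes u₀,…,u₆ = 1, 1.666667, 2.333333, 3, 3.666667, 4.333333, 5.
f(u) = 3u³ + 3u² - 2u + 3: f₀=7, f₁=21.888889, f₂=52.777778, f₃=105, f₄=183.888889, f₅=294.777778, f₆=443.
(3h/8)·[f₀ + 3f₁ + 3f₂ + 2f₃ + 3f₄ + 3f₅ + f₆] = 0.25·(2320) = 580.

580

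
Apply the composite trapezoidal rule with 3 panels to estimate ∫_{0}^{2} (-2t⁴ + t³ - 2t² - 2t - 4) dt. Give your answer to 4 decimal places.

h = (2 − 0)/3 = 0.666667.
Nodes t₀,…,t₃ = 0, 0.666667, 1.333333, 2.
f(t) = -2t⁴ + t³ - 2t² - 2t - 4: f₀=-4, f₁=-6.320988, f₂=-14.172840, f₃=-40.
(h/2)·[f₀ + 2f₁ + 2f₂ + f₃] = 0.333333·(-84.987654) = -28.3292.

-28.3292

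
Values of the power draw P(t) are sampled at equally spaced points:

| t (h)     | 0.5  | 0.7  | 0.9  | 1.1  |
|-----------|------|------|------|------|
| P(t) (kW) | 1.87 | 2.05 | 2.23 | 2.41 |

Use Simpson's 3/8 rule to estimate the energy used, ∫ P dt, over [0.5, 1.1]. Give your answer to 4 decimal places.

1.2840

h = 0.2, n = 3.
(3h/8)·[y₀ + 3y₁ + 3y₂ + y₃] = 0.075·(17.12) = 1.2840.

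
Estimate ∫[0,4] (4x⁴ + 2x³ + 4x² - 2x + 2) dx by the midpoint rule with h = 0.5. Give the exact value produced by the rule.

1012.5625

h = (4 − 0)/8 = 0.5.
Midpoints m₁,…,m₈ = 0.25, 0.75, 1.25, 1.75, 2.25, 2.75, 3.25, 3.75.
f(m₁)=1.796875, f(m₂)=4.859375, f(m₃)=19.421875, f(m₄)=58.984375, f(m₅)=143.046875, f(m₆)=297.109375, f(m₇)=552.671875, f(m₈)=947.234375.
h·[f(m₁) + f(m₂) + f(m₃) + f(m₄) + f(m₅) + f(m₆) + f(m₇) + f(m₈)] = 0.5·(2025.125) = 1012.5625.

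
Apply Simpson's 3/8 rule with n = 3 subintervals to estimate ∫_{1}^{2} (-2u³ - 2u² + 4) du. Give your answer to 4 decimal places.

h = (2 − 1)/3 = 0.333333.
Nodes u₀,…,u₃ = 1, 1.333333, 1.666667, 2.
f(u) = -2u³ - 2u² + 4: f₀=0, f₁=-4.296296, f₂=-10.814815, f₃=-20.
(3h/8)·[f₀ + 3f₁ + 3f₂ + f₃] = 0.125·(-65.333333) = -8.1667.

-8.1667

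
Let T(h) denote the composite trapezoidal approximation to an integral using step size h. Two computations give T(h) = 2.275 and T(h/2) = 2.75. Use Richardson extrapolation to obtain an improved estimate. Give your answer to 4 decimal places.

R = (4·T(h/2) − T(h)) / 3 = (4·2.75 − 2.275)/3 = (8.725)/3 = 2.9083.

2.9083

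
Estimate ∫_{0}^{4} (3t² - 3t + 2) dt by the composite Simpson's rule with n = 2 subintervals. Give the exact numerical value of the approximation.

48

h = (4 − 0)/2 = 2.
Nodes t₀,…,t₂ = 0, 2, 4.
f(t) = 3t² - 3t + 2: f₀=2, f₁=8, f₂=38.
(h/3)·[f₀ + 4f₁ + f₂] = 0.666667·(72) = 48.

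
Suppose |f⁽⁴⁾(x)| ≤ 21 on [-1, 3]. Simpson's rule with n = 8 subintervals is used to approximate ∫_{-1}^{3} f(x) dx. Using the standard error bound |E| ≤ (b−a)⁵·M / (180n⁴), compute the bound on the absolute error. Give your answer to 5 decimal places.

0.02917

|E| ≤ (4)⁵·21 / (180·8⁴) = 21504/737280 = 0.02917.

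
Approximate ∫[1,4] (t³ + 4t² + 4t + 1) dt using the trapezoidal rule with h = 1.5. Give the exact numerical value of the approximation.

193.6875

h = (4 − 1)/2 = 1.5.
Nodes t₀,…,t₂ = 1, 2.5, 4.
f(t) = t³ + 4t² + 4t + 1: f₀=10, f₁=51.625, f₂=145.
(h/2)·[f₀ + 2f₁ + f₂] = 0.75·(258.25) = 193.6875.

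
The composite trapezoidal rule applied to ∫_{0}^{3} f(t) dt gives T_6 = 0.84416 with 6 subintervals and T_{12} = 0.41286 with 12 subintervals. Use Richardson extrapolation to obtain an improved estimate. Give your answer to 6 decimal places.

R = (4·T_{12} − T_6) / 3 = (4·0.41286 − 0.84416)/3 = (0.80728)/3 = 0.269093.

0.269093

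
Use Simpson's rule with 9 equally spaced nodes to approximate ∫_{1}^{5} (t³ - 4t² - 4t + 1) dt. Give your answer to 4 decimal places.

h = (5 − 1)/8 = 0.5.
Nodes t₀,…,t₈ = 1, 1.5, 2, 2.5, 3, 3.5, 4, 4.5, 5.
f(t) = t³ - 4t² - 4t + 1: f₀=-6, f₁=-10.625, f₂=-15, f₃=-18.375, f₄=-20, f₅=-19.125, f₆=-15, f₇=-6.875, f₈=6.
(h/3)·[f₀ + 4f₁ + 2f₂ + 4f₃ + 2f₄ + 4f₅ + 2f₆ + 4f₇ + f₈] = 0.166667·(-320) = -53.3333.

-53.3333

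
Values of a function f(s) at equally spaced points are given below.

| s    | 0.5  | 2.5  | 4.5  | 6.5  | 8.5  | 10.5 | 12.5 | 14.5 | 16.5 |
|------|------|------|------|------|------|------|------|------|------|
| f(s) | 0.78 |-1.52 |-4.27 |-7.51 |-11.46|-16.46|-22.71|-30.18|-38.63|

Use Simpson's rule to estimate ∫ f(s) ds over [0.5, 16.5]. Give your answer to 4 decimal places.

h = 2, n = 8.
(h/3)·[y₀ + 4y₁ + 2y₂ + 4y₃ + 2y₄ + 4y₅ + 2y₆ + 4y₇ + y₈] = 0.666667·(-337.41) = -224.9400.

-224.9400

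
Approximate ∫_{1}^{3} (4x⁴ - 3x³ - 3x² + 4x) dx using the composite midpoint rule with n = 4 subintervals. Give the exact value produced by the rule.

h = (3 − 1)/4 = 0.5.
Midpoints m₁,…,m₄ = 1.25, 1.75, 2.25, 2.75.
f(m₁)=4.21875, f(m₂)=19.25, f(m₃)=62.15625, f(m₄)=154.6875.
h·[f(m₁) + f(m₂) + f(m₃) + f(m₄)] = 0.5·(240.3125) = 120.15625.

120.15625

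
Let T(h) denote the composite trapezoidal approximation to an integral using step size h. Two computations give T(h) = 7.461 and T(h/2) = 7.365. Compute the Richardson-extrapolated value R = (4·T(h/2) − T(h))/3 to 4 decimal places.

R = (4·T(h/2) − T(h)) / 3 = (4·7.365 − 7.461)/3 = (21.999)/3 = 7.3330.

7.3330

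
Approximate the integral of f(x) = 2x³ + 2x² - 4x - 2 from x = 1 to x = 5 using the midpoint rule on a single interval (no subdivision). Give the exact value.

232

M = (b−a)·f(3) = 4·(58) = 232.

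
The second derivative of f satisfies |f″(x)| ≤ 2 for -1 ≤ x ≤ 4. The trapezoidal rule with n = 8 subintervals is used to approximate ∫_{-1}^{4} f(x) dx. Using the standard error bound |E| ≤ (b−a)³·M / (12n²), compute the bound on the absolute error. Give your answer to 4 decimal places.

0.3255

|E| ≤ (5)³·2 / (12·8²) = 250/768 = 0.3255.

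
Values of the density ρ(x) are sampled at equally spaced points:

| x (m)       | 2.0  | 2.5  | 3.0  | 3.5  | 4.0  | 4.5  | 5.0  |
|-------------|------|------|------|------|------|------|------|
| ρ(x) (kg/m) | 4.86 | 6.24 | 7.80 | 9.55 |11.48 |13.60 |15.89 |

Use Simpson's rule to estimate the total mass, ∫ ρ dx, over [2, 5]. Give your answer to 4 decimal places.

29.4783

h = 0.5, n = 6.
(h/3)·[y₀ + 4y₁ + 2y₂ + 4y₃ + 2y₄ + 4y₅ + y₆] = 0.166667·(176.87) = 29.4783.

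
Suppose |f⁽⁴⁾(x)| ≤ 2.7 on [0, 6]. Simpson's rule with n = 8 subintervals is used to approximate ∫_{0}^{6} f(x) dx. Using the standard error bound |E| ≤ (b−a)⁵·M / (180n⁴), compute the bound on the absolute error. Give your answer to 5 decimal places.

0.02848

|E| ≤ (6)⁵·2.7 / (180·8⁴) = 20995.2/737280 = 0.02848.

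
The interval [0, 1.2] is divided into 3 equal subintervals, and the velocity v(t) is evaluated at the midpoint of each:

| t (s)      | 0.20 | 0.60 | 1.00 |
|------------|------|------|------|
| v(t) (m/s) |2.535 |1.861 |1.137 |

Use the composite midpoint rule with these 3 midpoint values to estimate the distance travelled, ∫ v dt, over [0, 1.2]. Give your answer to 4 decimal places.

h = 0.4, n = 3.
h·[y(m₁) + y(m₂) + y(m₃)] = 0.4·(5.533) = 2.2132.

2.2132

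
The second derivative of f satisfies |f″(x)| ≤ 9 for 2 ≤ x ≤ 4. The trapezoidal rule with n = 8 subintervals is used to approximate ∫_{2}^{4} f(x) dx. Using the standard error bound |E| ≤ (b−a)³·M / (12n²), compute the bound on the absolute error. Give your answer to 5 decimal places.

0.09375

|E| ≤ (2)³·9 / (12·8²) = 72/768 = 0.09375.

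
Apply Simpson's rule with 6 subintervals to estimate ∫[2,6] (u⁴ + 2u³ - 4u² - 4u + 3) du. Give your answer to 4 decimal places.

1859.5720

h = (6 − 2)/6 = 0.666667.
Nodes u₀,…,u₆ = 2, 2.666667, 3.333333, 4, 4.666667, 5.333333, 6.
f(u) = u⁴ + 2u³ - 4u² - 4u + 3: f₀=11, f₁=52.382716, f₂=142.753086, f₃=307, f₄=574.753086, f₅=980.382716, f₆=1563.
(h/3)·[f₀ + 4f₁ + 2f₂ + 4f₃ + 2f₄ + 4f₅ + f₆] = 0.222222·(8368.074074) = 1859.5720.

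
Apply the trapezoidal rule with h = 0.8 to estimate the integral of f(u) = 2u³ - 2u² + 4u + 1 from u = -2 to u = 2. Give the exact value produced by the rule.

h = (2 − (-2))/5 = 0.8.
Nodes u₀,…,u₅ = -2, -1.2, -0.4, 0.4, 1.2, 2.
f(u) = 2u³ - 2u² + 4u + 1: f₀=-31, f₁=-10.136, f₂=-1.048, f₃=2.408, f₄=6.376, f₅=17.
(h/2)·[f₀ + 2f₁ + 2f₂ + 2f₃ + 2f₄ + f₅] = 0.4·(-18.8) = -7.52.

-7.52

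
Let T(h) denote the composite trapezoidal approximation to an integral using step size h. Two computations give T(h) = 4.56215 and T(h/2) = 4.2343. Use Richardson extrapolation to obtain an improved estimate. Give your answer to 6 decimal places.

R = (4·T(h/2) − T(h)) / 3 = (4·4.2343 − 4.56215)/3 = (12.37505)/3 = 4.125017.

4.125017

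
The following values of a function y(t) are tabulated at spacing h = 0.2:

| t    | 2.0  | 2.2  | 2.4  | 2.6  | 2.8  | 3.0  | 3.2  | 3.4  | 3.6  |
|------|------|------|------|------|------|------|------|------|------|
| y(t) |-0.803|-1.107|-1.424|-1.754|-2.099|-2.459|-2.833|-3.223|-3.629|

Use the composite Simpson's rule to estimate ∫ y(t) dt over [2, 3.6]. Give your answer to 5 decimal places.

h = 0.2, n = 8.
(h/3)·[y₀ + 4y₁ + 2y₂ + 4y₃ + 2y₄ + 4y₅ + 2y₆ + 4y₇ + y₈] = 0.066667·(-51.316) = -3.42107.

-3.42107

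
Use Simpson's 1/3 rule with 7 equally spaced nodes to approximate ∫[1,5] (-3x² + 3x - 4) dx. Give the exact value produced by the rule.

h = (5 − 1)/6 = 0.666667.
Nodes x₀,…,x₆ = 1, 1.666667, 2.333333, 3, 3.666667, 4.333333, 5.
f(x) = -3x² + 3x - 4: f₀=-4, f₁=-7.333333, f₂=-13.333333, f₃=-22, f₄=-33.333333, f₅=-47.333333, f₆=-64.
(h/3)·[f₀ + 4f₁ + 2f₂ + 4f₃ + 2f₄ + 4f₅ + f₆] = 0.222222·(-468) = -104.

-104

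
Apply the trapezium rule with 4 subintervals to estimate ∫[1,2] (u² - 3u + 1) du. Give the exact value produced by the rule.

h = (2 − 1)/4 = 0.25.
Nodes u₀,…,u₄ = 1, 1.25, 1.5, 1.75, 2.
f(u) = u² - 3u + 1: f₀=-1, f₁=-1.1875, f₂=-1.25, f₃=-1.1875, f₄=-1.
(h/2)·[f₀ + 2f₁ + 2f₂ + 2f₃ + f₄] = 0.125·(-9.25) = -1.15625.

-1.15625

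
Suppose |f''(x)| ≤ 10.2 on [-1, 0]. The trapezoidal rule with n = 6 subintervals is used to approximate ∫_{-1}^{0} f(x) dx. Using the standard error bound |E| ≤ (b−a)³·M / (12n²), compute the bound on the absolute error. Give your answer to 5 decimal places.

|E| ≤ (1)³·10.2 / (12·6²) = 10.2/432 = 0.02361.

0.02361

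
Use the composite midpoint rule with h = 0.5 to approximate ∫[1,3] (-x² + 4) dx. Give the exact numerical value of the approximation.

h = (3 − 1)/4 = 0.5.
Midpoints m₁,…,m₄ = 1.25, 1.75, 2.25, 2.75.
f(m₁)=2.4375, f(m₂)=0.9375, f(m₃)=-1.0625, f(m₄)=-3.5625.
h·[f(m₁) + f(m₂) + f(m₃) + f(m₄)] = 0.5·(-1.25) = -0.625.

-0.625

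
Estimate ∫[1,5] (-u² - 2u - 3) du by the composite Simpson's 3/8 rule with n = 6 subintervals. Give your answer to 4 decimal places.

h = (5 − 1)/6 = 0.666667.
Nodes u₀,…,u₆ = 1, 1.666667, 2.333333, 3, 3.666667, 4.333333, 5.
f(u) = -u² - 2u - 3: f₀=-6, f₁=-9.111111, f₂=-13.111111, f₃=-18, f₄=-23.777778, f₅=-30.444444, f₆=-38.
(3h/8)·[f₀ + 3f₁ + 3f₂ + 2f₃ + 3f₄ + 3f₅ + f₆] = 0.25·(-309.333333) = -77.3333.

-77.3333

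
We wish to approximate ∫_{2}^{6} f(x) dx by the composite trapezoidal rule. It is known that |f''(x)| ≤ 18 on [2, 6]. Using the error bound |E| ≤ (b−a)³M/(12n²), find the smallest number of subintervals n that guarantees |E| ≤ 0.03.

Need 1152/(12n²) ≤ 0.03.
n² ≥ 1152/(12·0.03) = 3200 ⇒ n ≥ 56.5685, so the smallest n is 57.

57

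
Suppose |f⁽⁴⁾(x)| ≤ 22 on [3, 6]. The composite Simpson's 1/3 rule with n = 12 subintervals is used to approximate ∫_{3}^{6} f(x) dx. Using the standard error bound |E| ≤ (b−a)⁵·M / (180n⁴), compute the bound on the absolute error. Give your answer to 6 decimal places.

0.001432

|E| ≤ (3)⁵·22 / (180·12⁴) = 5346/3732480 = 0.001432.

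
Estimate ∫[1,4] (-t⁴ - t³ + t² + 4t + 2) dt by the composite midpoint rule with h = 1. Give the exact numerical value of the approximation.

h = (4 − 1)/3 = 1.
Midpoints m₁,…,m₃ = 1.5, 2.5, 3.5.
f(m₁)=1.8125, f(m₂)=-36.4375, f(m₃)=-164.6875.
h·[f(m₁) + f(m₂) + f(m₃)] = 1·(-199.3125) = -199.3125.

-199.3125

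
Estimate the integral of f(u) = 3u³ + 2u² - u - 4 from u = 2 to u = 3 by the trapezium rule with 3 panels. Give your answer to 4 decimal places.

55.3704

h = (3 − 2)/3 = 0.333333.
Nodes u₀,…,u₃ = 2, 2.333333, 2.666667, 3.
f(u) = 3u³ + 2u² - u - 4: f₀=26, f₁=42.666667, f₂=64.444444, f₃=92.
(h/2)·[f₀ + 2f₁ + 2f₂ + f₃] = 0.166667·(332.222222) = 55.3704.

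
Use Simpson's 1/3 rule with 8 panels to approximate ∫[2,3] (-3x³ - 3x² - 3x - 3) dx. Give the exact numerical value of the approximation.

-78.25

h = (3 − 2)/8 = 0.125.
Nodes x₀,…,x₈ = 2, 2.125, 2.25, 2.375, 2.5, 2.625, 2.75, 2.875, 3.
f(x) = -3x³ - 3x² - 3x - 3: f₀=-45, f₁=-51.708984375, f₂=-59.109375, f₃=-67.236328125, f₄=-76.125, f₅=-85.810546875, f₆=-96.328125, f₇=-107.712890625, f₈=-120.
(h/3)·[f₀ + 4f₁ + 2f₂ + 4f₃ + 2f₄ + 4f₅ + 2f₆ + 4f₇ + f₈] = 0.041667·(-1878) = -78.25.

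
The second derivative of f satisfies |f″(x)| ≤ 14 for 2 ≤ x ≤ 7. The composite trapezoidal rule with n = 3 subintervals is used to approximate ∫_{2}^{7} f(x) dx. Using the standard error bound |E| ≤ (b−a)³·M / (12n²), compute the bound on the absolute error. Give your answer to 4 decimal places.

|E| ≤ (5)³·14 / (12·3²) = 1750/108 = 16.2037.

16.2037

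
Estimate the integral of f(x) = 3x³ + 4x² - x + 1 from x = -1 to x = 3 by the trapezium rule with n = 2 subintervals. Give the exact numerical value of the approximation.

h = (3 − (-1))/2 = 2.
Nodes x₀,…,x₂ = -1, 1, 3.
f(x) = 3x³ + 4x² - x + 1: f₀=3, f₁=7, f₂=115.
(h/2)·[f₀ + 2f₁ + f₂] = 1·(132) = 132.

132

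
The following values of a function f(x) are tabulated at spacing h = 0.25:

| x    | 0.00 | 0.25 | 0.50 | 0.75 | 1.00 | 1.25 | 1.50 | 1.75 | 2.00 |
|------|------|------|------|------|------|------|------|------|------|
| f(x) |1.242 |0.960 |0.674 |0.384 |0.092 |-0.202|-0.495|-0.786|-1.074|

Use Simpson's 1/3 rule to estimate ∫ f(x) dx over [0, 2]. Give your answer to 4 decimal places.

0.1778

h = 0.25, n = 8.
(h/3)·[y₀ + 4y₁ + 2y₂ + 4y₃ + 2y₄ + 4y₅ + 2y₆ + 4y₇ + y₈] = 0.083333·(2.134) = 0.1778.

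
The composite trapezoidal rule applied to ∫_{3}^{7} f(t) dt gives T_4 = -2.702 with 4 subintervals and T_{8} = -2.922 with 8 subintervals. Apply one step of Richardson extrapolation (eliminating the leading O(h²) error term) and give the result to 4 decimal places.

R = (4·T_{8} − T_4) / 3 = (4·(-2.922) − (-2.702))/3 = (-8.986)/3 = -2.9953.

-2.9953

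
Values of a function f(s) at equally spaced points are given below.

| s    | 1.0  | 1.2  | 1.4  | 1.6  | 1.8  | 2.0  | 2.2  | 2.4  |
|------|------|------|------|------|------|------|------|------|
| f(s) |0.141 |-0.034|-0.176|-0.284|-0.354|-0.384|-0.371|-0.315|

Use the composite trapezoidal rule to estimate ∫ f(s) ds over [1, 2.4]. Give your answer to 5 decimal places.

h = 0.2, n = 7.
(h/2)·[y₀ + 2y₁ + 2y₂ + 2y₃ + 2y₄ + 2y₅ + 2y₆ + y₇] = 0.1·(-3.380) = -0.33800.

-0.33800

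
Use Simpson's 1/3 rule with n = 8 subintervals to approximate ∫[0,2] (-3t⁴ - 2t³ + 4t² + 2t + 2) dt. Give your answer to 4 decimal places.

-8.5365

h = (2 − 0)/8 = 0.25.
Nodes t₀,…,t₈ = 0, 0.25, 0.5, 0.75, 1, 1.25, 1.5, 1.75, 2.
f(t) = -3t⁴ - 2t³ + 4t² + 2t + 2: f₀=2, f₁=2.70703125, f₂=3.5625, f₃=3.95703125, f₄=3, f₅=-0.48046875, f₆=-7.9375, f₇=-21.10546875, f₈=-42.
(h/3)·[f₀ + 4f₁ + 2f₂ + 4f₃ + 2f₄ + 4f₅ + 2f₆ + 4f₇ + f₈] = 0.083333·(-102.4375) = -8.5365.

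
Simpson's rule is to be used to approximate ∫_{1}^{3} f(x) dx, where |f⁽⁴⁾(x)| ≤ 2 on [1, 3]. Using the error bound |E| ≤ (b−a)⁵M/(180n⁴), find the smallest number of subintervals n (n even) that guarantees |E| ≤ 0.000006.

Need 64/(180n⁴) ≤ 0.000006.
n⁴ ≥ 64/(180·0.000006) = 59259.3 ⇒ n ≥ 15.6023, so the smallest even n is 16. (n must be even for Simpson's rule.)

16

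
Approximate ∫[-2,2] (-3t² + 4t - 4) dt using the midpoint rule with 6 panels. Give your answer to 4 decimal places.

-31.5556

h = (2 − (-2))/6 = 0.666667.
Midpoints m₁,…,m₆ = -1.666667, -1, -0.333333, 0.333333, 1, 1.666667.
f(m₁)=-19, f(m₂)=-11, f(m₃)=-5.666667, f(m₄)=-3, f(m₅)=-3, f(m₆)=-5.666667.
h·[f(m₁) + f(m₂) + f(m₃) + f(m₄) + f(m₅) + f(m₆)] = 0.666667·(-47.333333) = -31.5556.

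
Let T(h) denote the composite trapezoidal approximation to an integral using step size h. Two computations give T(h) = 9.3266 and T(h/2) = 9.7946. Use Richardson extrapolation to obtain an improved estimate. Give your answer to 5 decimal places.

R = (4·T(h/2) − T(h)) / 3 = (4·9.7946 − 9.3266)/3 = (29.8518)/3 = 9.95060.

9.95060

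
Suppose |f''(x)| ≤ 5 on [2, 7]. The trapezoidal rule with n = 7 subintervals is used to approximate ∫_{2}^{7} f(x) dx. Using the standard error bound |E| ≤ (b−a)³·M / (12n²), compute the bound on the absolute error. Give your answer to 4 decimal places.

|E| ≤ (5)³·5 / (12·7²) = 625/588 = 1.0629.

1.0629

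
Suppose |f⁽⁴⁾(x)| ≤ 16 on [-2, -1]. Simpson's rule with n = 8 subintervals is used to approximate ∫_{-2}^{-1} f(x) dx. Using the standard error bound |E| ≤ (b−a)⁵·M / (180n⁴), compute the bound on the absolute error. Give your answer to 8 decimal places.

0.00002170

|E| ≤ (1)⁵·16 / (180·8⁴) = 16/737280 = 0.00002170.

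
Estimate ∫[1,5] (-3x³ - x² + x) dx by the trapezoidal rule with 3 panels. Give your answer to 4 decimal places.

h = (5 − 1)/3 = 1.333333.
Nodes x₀,…,x₃ = 1, 2.333333, 3.666667, 5.
f(x) = -3x³ - x² + x: f₀=-3, f₁=-41.222222, f₂=-157.666667, f₃=-395.
(h/2)·[f₀ + 2f₁ + 2f₂ + f₃] = 0.666667·(-795.777778) = -530.5185.

-530.5185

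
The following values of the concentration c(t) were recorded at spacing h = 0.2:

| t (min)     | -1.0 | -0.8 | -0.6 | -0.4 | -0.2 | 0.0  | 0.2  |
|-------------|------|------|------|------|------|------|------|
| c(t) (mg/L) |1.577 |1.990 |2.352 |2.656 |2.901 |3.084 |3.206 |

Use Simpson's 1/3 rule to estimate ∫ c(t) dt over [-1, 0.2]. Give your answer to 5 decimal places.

3.08060

h = 0.2, n = 6.
(h/3)·[y₀ + 4y₁ + 2y₂ + 4y₃ + 2y₄ + 4y₅ + y₆] = 0.066667·(46.209) = 3.08060.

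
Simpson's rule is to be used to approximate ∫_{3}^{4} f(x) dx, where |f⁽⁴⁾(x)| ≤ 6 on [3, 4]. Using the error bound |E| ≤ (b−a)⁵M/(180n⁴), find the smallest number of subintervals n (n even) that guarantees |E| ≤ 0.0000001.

Need 6/(180n⁴) ≤ 0.0000001.
n⁴ ≥ 6/(180·0.0000001) = 333333 ⇒ n ≥ 24.0281, so the smallest even n is 26. (n must be even for Simpson's rule.)

26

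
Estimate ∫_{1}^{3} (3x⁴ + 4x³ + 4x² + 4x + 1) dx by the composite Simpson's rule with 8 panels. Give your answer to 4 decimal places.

277.8698

h = (3 − 1)/8 = 0.25.
Nodes x₀,…,x₈ = 1, 1.25, 1.5, 1.75, 2, 2.25, 2.5, 2.75, 3.
f(x) = 3x⁴ + 4x³ + 4x² + 4x + 1: f₀=16, f₁=27.38671875, f₂=44.6875, f₃=69.82421875, f₄=105, f₅=152.69921875, f₆=215.6875, f₇=297.01171875, f₈=400.
(h/3)·[f₀ + 4f₁ + 2f₂ + 4f₃ + 2f₄ + 4f₅ + 2f₆ + 4f₇ + f₈] = 0.083333·(3334.4375) = 277.8698.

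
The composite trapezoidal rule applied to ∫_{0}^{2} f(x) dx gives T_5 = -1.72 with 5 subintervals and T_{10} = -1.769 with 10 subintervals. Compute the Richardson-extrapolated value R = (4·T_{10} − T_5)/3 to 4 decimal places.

R = (4·T_{10} − T_5) / 3 = (4·(-1.769) − (-1.72))/3 = (-5.356)/3 = -1.7853.

-1.7853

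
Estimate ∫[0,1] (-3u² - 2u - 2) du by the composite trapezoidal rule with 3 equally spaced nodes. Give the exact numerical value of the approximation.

-4.125

h = (1 − 0)/2 = 0.5.
Nodes u₀,…,u₂ = 0, 0.5, 1.
f(u) = -3u² - 2u - 2: f₀=-2, f₁=-3.75, f₂=-7.
(h/2)·[f₀ + 2f₁ + f₂] = 0.25·(-16.5) = -4.125.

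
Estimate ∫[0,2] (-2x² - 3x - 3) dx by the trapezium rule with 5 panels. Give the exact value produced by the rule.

h = (2 − 0)/5 = 0.4.
Nodes x₀,…,x₅ = 0, 0.4, 0.8, 1.2, 1.6, 2.
f(x) = -2x² - 3x - 3: f₀=-3, f₁=-4.52, f₂=-6.68, f₃=-9.48, f₄=-12.92, f₅=-17.
(h/2)·[f₀ + 2f₁ + 2f₂ + 2f₃ + 2f₄ + f₅] = 0.2·(-87.2) = -17.44.

-17.44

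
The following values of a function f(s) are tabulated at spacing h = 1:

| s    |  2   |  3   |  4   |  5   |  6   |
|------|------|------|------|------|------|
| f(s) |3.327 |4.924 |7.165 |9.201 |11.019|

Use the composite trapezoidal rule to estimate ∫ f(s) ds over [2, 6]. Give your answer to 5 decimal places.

28.46300

h = 1, n = 4.
(h/2)·[y₀ + 2y₁ + 2y₂ + 2y₃ + y₄] = 0.5·(56.926) = 28.46300.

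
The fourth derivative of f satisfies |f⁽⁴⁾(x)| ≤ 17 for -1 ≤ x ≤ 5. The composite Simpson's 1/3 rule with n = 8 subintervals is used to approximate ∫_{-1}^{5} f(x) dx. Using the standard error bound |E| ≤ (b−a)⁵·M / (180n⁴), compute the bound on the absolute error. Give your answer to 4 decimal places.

0.1793

|E| ≤ (6)⁵·17 / (180·8⁴) = 132192/737280 = 0.1793.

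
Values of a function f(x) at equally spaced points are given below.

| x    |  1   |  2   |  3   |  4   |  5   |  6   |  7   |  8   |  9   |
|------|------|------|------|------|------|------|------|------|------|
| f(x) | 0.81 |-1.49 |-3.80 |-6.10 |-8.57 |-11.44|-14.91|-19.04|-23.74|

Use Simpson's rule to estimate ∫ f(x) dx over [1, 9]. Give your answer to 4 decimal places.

h = 1, n = 8.
(h/3)·[y₀ + 4y₁ + 2y₂ + 4y₃ + 2y₄ + 4y₅ + 2y₆ + 4y₇ + y₈] = 0.333333·(-229.77) = -76.5900.

-76.5900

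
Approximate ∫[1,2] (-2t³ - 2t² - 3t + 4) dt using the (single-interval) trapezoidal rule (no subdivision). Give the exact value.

-14.5

T = (b−a)/2 · [f(1) + f(2)] = 0.5·[(-3) + (-26)] = -14.5.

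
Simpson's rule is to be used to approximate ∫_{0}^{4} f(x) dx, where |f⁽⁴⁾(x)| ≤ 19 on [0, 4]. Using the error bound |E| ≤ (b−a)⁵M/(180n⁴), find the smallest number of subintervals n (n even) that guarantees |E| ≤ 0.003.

Need 19456/(180n⁴) ≤ 0.003.
n⁴ ≥ 19456/(180·0.003) = 36029.6 ⇒ n ≥ 13.7773, so the smallest even n is 14. (n must be even for Simpson's rule.)

14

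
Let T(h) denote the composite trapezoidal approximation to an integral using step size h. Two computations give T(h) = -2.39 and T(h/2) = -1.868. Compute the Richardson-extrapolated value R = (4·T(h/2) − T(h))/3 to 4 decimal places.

-1.6940

R = (4·T(h/2) − T(h)) / 3 = (4·(-1.868) − (-2.39))/3 = (-5.082)/3 = -1.6940.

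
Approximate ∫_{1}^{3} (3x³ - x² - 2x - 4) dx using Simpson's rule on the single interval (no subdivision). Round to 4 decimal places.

S = (b−a)/6 · [f(1) + 4f(2) + f(3)] = 0.333333·[(-4) + 4·12 + 62] = 35.3333.

35.3333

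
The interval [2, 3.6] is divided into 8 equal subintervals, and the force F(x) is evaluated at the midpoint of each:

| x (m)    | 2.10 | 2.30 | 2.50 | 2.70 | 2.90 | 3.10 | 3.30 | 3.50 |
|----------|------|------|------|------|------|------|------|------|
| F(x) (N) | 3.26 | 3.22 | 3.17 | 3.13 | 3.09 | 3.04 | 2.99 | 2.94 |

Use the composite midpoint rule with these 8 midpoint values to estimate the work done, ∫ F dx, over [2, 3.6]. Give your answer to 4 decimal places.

4.9680

h = 0.2, n = 8.
h·[y(m₁) + y(m₂) + y(m₃) + y(m₄) + y(m₅) + y(m₆) + y(m₇) + y(m₈)] = 0.2·(24.84) = 4.9680.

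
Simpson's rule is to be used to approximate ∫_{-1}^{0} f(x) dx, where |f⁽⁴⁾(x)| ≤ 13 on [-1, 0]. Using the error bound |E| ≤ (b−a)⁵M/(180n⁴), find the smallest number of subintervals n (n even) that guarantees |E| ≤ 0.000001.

18

Need 13/(180n⁴) ≤ 0.000001.
n⁴ ≥ 13/(180·0.000001) = 72222.2 ⇒ n ≥ 16.3934, so the smallest even n is 18. (n must be even for Simpson's rule.)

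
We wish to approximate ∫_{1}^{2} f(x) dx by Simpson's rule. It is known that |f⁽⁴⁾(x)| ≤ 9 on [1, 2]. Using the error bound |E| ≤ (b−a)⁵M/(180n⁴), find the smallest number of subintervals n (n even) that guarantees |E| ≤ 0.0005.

4

Need 9/(180n⁴) ≤ 0.0005.
n⁴ ≥ 9/(180·0.0005) = 100 ⇒ n ≥ 3.1623, so the smallest even n is 4. (n must be even for Simpson's rule.)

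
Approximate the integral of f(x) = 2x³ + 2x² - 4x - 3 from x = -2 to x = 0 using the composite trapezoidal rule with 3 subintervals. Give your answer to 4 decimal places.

h = (0 − (-2))/3 = 0.666667.
Nodes x₀,…,x₃ = -2, -1.333333, -0.666667, 0.
f(x) = 2x³ + 2x² - 4x - 3: f₀=-3, f₁=1.148148, f₂=-0.037037, f₃=-3.
(h/2)·[f₀ + 2f₁ + 2f₂ + f₃] = 0.333333·(-3.777778) = -1.2593.

-1.2593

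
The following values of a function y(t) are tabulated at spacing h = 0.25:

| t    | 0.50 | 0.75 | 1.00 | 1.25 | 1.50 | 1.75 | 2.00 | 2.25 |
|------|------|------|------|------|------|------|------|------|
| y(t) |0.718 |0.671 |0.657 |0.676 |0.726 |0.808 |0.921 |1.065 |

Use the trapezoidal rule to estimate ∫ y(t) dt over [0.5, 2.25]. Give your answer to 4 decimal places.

1.3376

h = 0.25, n = 7.
(h/2)·[y₀ + 2y₁ + 2y₂ + 2y₃ + 2y₄ + 2y₅ + 2y₆ + y₇] = 0.125·(10.701) = 1.3376.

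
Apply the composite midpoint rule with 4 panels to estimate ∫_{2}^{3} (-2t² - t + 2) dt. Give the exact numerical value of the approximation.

h = (3 − 2)/4 = 0.25.
Midpoints m₁,…,m₄ = 2.125, 2.375, 2.625, 2.875.
f(m₁)=-9.15625, f(m₂)=-11.65625, f(m₃)=-14.40625, f(m₄)=-17.40625.
h·[f(m₁) + f(m₂) + f(m₃) + f(m₄)] = 0.25·(-52.625) = -13.15625.

-13.15625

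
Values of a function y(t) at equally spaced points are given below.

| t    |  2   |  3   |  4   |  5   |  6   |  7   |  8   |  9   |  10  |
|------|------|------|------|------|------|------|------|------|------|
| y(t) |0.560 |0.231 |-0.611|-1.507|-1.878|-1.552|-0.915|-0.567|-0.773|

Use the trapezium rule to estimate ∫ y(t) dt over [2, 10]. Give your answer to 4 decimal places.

h = 1, n = 8.
(h/2)·[y₀ + 2y₁ + 2y₂ + 2y₃ + 2y₄ + 2y₅ + 2y₆ + 2y₇ + y₈] = 0.5·(-13.811) = -6.9055.

-6.9055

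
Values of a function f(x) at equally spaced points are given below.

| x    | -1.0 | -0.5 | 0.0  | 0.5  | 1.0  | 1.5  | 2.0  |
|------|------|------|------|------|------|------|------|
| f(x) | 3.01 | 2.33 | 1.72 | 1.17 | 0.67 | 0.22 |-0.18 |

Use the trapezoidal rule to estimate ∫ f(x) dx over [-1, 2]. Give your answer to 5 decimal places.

h = 0.5, n = 6.
(h/2)·[y₀ + 2y₁ + 2y₂ + 2y₃ + 2y₄ + 2y₅ + y₆] = 0.25·(15.05) = 3.76250.

3.76250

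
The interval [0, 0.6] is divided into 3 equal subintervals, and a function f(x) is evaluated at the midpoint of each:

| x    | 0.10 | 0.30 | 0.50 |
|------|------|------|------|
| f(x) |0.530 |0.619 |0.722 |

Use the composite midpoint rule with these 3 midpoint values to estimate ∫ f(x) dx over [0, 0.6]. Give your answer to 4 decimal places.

h = 0.2, n = 3.
h·[y(m₁) + y(m₂) + y(m₃)] = 0.2·(1.871) = 0.3742.

0.3742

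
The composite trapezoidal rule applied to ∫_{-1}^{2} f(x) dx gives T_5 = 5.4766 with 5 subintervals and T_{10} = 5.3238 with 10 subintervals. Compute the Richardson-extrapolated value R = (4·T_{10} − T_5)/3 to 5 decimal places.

5.27287

R = (4·T_{10} − T_5) / 3 = (4·5.3238 − 5.4766)/3 = (15.8186)/3 = 5.27287.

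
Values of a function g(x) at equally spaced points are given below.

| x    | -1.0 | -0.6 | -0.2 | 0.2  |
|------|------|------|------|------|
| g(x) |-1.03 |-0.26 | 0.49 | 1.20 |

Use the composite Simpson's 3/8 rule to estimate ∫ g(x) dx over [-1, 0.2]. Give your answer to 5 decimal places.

0.12900

h = 0.4, n = 3.
(3h/8)·[y₀ + 3y₁ + 3y₂ + y₃] = 0.15·(0.86) = 0.12900.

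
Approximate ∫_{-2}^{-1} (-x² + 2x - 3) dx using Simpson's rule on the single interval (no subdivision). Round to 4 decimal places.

S = (b−a)/6 · [f(-2) + 4f(-1.5) + f(-1)] = 0.166667·[(-11) + 4·(-8.25) + (-6)] = -8.3333.

-8.3333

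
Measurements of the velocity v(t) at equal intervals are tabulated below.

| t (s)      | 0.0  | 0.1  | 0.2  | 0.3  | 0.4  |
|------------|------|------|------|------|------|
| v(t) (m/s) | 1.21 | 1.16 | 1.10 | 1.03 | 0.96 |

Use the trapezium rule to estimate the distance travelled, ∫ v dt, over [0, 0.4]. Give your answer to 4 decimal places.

0.4375

h = 0.1, n = 4.
(h/2)·[y₀ + 2y₁ + 2y₂ + 2y₃ + y₄] = 0.05·(8.75) = 0.4375.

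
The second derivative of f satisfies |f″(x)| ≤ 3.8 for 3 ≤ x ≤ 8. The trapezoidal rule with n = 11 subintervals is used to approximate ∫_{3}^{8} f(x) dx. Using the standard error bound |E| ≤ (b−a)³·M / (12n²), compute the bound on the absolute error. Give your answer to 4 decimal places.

|E| ≤ (5)³·3.8 / (12·11²) = 475/1452 = 0.3271.

0.3271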